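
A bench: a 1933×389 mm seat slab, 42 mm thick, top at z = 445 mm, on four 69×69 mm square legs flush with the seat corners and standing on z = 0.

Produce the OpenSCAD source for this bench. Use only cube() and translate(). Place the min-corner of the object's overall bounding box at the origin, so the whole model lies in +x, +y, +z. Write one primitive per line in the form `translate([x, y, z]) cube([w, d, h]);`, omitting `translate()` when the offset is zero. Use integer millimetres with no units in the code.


translate([0, 0, 403]) cube([1933, 389, 42]);
cube([69, 69, 403]);
translate([0, 320, 0]) cube([69, 69, 403]);
translate([1864, 0, 0]) cube([69, 69, 403]);
translate([1864, 320, 0]) cube([69, 69, 403]);


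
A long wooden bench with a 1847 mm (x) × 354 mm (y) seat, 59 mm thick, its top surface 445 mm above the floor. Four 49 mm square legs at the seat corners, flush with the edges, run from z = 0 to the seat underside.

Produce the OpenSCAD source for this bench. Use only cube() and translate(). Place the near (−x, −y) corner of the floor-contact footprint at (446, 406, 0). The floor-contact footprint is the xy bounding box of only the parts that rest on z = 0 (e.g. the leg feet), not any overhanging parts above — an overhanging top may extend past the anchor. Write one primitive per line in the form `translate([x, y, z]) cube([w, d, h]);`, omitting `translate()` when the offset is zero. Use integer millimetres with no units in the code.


translate([446, 406, 386]) cube([1847, 354, 59]);
translate([446, 406, 0]) cube([49, 49, 386]);
translate([446, 711, 0]) cube([49, 49, 386]);
translate([2244, 406, 0]) cube([49, 49, 386]);
translate([2244, 711, 0]) cube([49, 49, 386]);


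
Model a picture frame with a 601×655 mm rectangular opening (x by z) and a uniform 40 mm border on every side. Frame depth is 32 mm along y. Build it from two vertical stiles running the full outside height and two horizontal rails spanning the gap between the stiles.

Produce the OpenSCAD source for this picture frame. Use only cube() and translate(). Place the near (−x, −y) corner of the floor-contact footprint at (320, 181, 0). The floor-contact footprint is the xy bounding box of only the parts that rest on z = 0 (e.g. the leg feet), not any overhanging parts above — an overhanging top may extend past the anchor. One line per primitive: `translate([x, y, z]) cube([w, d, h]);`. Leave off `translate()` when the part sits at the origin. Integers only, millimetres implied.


translate([320, 181, 0]) cube([40, 32, 735]);
translate([961, 181, 0]) cube([40, 32, 735]);
translate([360, 181, 0]) cube([601, 32, 40]);
translate([360, 181, 695]) cube([601, 32, 40]);


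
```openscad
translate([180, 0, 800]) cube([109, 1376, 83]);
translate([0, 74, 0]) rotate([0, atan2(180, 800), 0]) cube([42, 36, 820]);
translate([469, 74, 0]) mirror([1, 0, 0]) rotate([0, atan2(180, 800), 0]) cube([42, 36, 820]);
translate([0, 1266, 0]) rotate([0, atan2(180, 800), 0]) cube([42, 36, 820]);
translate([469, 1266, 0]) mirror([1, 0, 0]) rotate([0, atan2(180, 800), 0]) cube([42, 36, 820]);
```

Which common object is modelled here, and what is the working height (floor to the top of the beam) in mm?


A sawhorse. The overall height is 883 mm.

A beam across two mirrored pairs of raked legs — a sawhorse. The beam's underside is at z = 800 (matching the legs' vertical rise in atan2(180, 800)) and the beam is 83 mm tall, so its top is at 800 + 83 = 883 mm. The raked legs top out at the beam's underside, so that is the highest point.


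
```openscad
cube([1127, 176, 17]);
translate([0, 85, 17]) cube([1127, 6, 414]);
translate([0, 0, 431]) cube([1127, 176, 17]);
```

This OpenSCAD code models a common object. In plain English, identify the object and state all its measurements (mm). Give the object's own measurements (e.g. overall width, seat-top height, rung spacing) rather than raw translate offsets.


An I-beam lying along x, 1127 mm long. Overall section height 448 mm. Two flanges 176 mm wide (y) and 17 mm thick, one on the floor and one at the top; a web 6 mm thick runs between them, centred on the flange width.


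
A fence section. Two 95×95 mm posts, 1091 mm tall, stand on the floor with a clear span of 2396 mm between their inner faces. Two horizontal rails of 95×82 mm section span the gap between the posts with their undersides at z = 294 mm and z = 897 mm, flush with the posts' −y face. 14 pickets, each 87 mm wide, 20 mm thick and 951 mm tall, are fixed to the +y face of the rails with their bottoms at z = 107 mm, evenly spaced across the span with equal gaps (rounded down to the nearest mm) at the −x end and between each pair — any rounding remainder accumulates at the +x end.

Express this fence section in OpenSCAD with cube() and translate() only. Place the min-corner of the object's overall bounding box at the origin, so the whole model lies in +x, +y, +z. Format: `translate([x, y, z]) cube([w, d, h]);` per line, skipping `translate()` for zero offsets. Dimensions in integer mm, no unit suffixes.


cube([95, 95, 1091]);
translate([2491, 0, 0]) cube([95, 95, 1091]);
translate([95, 0, 294]) cube([2396, 95, 82]);
translate([95, 0, 897]) cube([2396, 95, 82]);
translate([173, 95, 107]) cube([87, 20, 951]);
translate([338, 95, 107]) cube([87, 20, 951]);
translate([503, 95, 107]) cube([87, 20, 951]);
translate([668, 95, 107]) cube([87, 20, 951]);
translate([833, 95, 107]) cube([87, 20, 951]);
translate([998, 95, 107]) cube([87, 20, 951]);
translate([1163, 95, 107]) cube([87, 20, 951]);
translate([1328, 95, 107]) cube([87, 20, 951]);
translate([1493, 95, 107]) cube([87, 20, 951]);
translate([1658, 95, 107]) cube([87, 20, 951]);
translate([1823, 95, 107]) cube([87, 20, 951]);
translate([1988, 95, 107]) cube([87, 20, 951]);
translate([2153, 95, 107]) cube([87, 20, 951]);
translate([2318, 95, 107]) cube([87, 20, 951]);


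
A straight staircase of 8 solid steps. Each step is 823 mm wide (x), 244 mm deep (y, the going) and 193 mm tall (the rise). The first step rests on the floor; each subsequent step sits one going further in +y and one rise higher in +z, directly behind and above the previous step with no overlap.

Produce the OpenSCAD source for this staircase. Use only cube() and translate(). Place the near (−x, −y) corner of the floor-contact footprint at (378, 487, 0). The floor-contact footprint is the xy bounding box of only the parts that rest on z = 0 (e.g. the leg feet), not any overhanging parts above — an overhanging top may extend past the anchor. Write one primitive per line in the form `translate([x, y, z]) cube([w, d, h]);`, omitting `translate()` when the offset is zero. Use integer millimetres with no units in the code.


translate([378, 487, 0]) cube([823, 244, 193]);
translate([378, 731, 193]) cube([823, 244, 193]);
translate([378, 975, 386]) cube([823, 244, 193]);
translate([378, 1219, 579]) cube([823, 244, 193]);
translate([378, 1463, 772]) cube([823, 244, 193]);
translate([378, 1707, 965]) cube([823, 244, 193]);
translate([378, 1951, 1158]) cube([823, 244, 193]);
translate([378, 2195, 1351]) cube([823, 244, 193]);


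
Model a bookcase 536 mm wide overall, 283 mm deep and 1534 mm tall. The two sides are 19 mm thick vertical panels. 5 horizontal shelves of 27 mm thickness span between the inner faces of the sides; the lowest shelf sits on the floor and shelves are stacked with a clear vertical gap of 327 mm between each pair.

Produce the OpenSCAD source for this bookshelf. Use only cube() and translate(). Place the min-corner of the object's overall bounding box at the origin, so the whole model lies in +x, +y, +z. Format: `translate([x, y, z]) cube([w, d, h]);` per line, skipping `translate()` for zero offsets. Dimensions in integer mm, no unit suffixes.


cube([19, 283, 1534]);
translate([517, 0, 0]) cube([19, 283, 1534]);
translate([19, 0, 0]) cube([498, 283, 27]);
translate([19, 0, 354]) cube([498, 283, 27]);
translate([19, 0, 708]) cube([498, 283, 27]);
translate([19, 0, 1062]) cube([498, 283, 27]);
translate([19, 0, 1416]) cube([498, 283, 27]);


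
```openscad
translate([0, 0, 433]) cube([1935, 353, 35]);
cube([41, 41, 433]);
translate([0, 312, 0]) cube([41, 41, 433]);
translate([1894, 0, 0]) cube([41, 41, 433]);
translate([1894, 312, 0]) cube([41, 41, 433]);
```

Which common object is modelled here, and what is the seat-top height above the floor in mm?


A bench. The seat-top height is 468 mm.

A long slab on four corner posts — a bench. The slab sits at z = 433 with thickness 35, so the top is 433 + 35 = 468 mm.


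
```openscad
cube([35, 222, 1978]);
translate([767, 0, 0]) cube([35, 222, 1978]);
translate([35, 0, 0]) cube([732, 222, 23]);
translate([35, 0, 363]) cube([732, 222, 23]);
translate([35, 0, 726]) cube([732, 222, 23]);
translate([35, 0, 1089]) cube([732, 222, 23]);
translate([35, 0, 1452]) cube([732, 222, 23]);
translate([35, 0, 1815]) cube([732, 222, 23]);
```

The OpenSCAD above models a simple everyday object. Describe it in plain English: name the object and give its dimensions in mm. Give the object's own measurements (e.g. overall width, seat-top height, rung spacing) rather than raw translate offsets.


An open bookshelf. Two side panels, each 35 mm thick, 222 mm deep and 1978 mm tall, stand 802 mm apart (outside-to-outside). Between them sit 6 shelves, each 23 mm thick and 222 mm deep, spanning the full gap between the sides. The bottom shelf rests on the floor (its underside at z = 0) and the clear gap between one shelf's top and the next shelf's underside is 340 mm.


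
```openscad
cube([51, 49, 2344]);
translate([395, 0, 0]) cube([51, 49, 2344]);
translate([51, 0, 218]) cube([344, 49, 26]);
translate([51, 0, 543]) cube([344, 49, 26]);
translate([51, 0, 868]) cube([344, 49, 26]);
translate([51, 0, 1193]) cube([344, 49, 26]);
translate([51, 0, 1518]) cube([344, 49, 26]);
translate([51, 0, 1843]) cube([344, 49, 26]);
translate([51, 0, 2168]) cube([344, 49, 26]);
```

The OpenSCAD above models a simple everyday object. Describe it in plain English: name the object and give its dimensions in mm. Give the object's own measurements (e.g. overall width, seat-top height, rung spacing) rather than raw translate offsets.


A straight ladder. Two 51×49 mm vertical rails, 2344 mm tall, stand 446 mm apart (outside-to-outside) with their front faces coplanar on the −y side. 7 rungs, each 49 mm deep and 26 mm tall, span between the inner faces of the rails, front faces flush with the rails. The lowest rung's underside is at z = 218 mm and rungs are spaced 325 mm apart (underside to underside).


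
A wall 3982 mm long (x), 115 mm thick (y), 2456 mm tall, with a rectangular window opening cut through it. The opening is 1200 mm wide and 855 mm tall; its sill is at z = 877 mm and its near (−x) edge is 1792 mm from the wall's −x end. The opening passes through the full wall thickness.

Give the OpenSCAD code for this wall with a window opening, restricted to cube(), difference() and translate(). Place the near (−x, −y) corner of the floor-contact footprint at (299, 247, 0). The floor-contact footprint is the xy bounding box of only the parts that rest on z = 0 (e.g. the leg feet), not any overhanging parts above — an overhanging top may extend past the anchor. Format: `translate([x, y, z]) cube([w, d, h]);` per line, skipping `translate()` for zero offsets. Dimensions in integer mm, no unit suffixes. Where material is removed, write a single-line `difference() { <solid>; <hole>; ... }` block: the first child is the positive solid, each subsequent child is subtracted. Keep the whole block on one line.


difference() { translate([299, 247, 0]) cube([3982, 115, 2456]); translate([2091, 247, 877]) cube([1200, 115, 855]); }


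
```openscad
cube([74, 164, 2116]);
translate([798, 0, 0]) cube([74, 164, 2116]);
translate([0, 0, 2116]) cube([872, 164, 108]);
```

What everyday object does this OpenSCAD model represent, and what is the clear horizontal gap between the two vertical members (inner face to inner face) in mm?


A door frame. The clear opening width is 724 mm.

Two 2116 mm tall posts with a header on top — a door frame. The left jamb is 74 mm wide at x = 0; the right jamb starts at x = 798. The clear opening is 798 − 74 = 724 mm.


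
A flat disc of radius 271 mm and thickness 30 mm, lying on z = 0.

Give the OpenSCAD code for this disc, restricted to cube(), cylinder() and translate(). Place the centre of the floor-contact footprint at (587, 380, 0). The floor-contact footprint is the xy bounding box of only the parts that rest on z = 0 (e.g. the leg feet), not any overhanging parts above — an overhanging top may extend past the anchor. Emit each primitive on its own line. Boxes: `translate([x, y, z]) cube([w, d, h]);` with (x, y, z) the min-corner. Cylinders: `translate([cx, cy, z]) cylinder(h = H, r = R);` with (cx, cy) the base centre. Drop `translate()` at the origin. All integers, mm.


translate([587, 380, 0]) cylinder(h = 30, r = 271);


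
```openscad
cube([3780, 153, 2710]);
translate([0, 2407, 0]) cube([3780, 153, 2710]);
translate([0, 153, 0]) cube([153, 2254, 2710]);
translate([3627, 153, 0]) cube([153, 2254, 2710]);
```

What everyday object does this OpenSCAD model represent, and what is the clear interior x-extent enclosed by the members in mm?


A house (or room) frame. The interior width is 3474 mm.

Four 2710 mm walls enclosing a rectangle with no floor or roof — a room or house frame. Outside width is 3780 mm and wall thickness is 153 mm, so the interior width is 3780 − 2 × 153 = 3474 mm.


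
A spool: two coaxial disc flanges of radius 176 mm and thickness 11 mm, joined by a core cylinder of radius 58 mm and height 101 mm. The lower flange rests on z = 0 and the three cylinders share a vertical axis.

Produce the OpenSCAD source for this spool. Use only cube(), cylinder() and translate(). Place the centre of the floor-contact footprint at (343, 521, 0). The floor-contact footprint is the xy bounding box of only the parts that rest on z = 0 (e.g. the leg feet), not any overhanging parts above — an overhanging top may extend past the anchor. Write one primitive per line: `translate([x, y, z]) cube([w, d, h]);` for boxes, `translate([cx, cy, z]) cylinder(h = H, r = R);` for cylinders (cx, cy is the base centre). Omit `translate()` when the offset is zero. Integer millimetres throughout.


translate([343, 521, 0]) cylinder(h = 11, r = 176);
translate([343, 521, 11]) cylinder(h = 101, r = 58);
translate([343, 521, 112]) cylinder(h = 11, r = 176);


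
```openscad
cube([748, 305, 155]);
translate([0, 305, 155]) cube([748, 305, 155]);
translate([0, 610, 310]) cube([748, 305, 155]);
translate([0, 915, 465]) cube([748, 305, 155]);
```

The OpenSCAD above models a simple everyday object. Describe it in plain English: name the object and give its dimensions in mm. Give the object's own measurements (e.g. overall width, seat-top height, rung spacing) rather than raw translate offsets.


A straight staircase of 4 solid steps. Each step is 748 mm wide (x), 305 mm deep (y, the going) and 155 mm tall (the rise). The first step rests on the floor; each subsequent step sits one going further in +y and one rise higher in +z, directly behind and above the previous step with no overlap.


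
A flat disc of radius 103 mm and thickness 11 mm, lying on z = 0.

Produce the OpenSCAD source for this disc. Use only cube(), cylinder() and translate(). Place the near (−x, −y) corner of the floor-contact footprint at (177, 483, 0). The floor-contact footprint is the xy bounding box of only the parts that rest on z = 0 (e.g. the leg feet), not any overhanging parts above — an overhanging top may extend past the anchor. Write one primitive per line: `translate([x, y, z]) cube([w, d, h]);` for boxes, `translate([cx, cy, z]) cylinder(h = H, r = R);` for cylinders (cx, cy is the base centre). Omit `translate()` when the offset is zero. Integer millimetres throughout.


translate([280, 586, 0]) cylinder(h = 11, r = 103);


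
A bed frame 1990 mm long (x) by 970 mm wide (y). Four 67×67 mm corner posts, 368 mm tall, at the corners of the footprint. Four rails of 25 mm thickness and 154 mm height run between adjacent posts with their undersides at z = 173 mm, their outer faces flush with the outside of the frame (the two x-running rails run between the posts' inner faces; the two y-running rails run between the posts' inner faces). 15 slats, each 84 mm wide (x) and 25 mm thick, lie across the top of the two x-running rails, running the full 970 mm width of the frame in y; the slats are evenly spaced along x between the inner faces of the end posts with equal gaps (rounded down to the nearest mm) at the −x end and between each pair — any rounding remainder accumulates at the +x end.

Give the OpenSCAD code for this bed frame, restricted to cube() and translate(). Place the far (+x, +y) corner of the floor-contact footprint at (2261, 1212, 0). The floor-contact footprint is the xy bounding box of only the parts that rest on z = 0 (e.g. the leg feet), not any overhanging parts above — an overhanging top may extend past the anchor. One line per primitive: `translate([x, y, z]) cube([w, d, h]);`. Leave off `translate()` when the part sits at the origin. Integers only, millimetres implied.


translate([271, 242, 0]) cube([67, 67, 368]);
translate([271, 1145, 0]) cube([67, 67, 368]);
translate([2194, 242, 0]) cube([67, 67, 368]);
translate([2194, 1145, 0]) cube([67, 67, 368]);
translate([338, 242, 173]) cube([1856, 25, 154]);
translate([338, 1187, 173]) cube([1856, 25, 154]);
translate([271, 309, 173]) cube([25, 836, 154]);
translate([2236, 309, 173]) cube([25, 836, 154]);
translate([375, 242, 327]) cube([84, 970, 25]);
translate([496, 242, 327]) cube([84, 970, 25]);
translate([617, 242, 327]) cube([84, 970, 25]);
translate([738, 242, 327]) cube([84, 970, 25]);
translate([859, 242, 327]) cube([84, 970, 25]);
translate([980, 242, 327]) cube([84, 970, 25]);
translate([1101, 242, 327]) cube([84, 970, 25]);
translate([1222, 242, 327]) cube([84, 970, 25]);
translate([1343, 242, 327]) cube([84, 970, 25]);
translate([1464, 242, 327]) cube([84, 970, 25]);
translate([1585, 242, 327]) cube([84, 970, 25]);
translate([1706, 242, 327]) cube([84, 970, 25]);
translate([1827, 242, 327]) cube([84, 970, 25]);
translate([1948, 242, 327]) cube([84, 970, 25]);
translate([2069, 242, 327]) cube([84, 970, 25]);


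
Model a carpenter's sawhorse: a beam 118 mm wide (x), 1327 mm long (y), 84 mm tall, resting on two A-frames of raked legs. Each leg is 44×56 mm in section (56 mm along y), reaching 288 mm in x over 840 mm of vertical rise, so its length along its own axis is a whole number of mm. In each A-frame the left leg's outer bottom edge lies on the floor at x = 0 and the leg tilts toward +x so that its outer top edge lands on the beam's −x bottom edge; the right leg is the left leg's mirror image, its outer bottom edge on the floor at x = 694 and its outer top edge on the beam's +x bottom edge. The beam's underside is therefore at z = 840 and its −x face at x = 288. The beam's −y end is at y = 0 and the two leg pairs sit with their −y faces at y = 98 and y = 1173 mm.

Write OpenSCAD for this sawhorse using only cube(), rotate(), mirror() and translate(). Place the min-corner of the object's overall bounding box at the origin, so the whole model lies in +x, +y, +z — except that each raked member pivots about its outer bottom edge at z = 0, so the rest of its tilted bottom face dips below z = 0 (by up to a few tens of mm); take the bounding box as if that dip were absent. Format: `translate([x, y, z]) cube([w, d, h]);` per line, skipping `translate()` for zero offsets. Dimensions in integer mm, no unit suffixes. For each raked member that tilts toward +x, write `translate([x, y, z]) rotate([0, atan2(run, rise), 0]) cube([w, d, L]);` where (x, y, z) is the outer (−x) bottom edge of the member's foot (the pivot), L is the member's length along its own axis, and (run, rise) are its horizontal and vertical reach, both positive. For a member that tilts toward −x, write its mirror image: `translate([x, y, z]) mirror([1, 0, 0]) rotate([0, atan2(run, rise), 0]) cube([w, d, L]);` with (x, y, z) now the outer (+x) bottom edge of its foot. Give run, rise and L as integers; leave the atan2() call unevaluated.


// leg length = √(288² + 840²) = 888
// right-leg outer foot x = 2·288 + 118 = 694
// beam min-corner = (288, 0, 840)
translate([288, 0, 840]) cube([118, 1327, 84]);
translate([0, 98, 0]) rotate([0, atan2(288, 840), 0]) cube([44, 56, 888]);
translate([694, 98, 0]) mirror([1, 0, 0]) rotate([0, atan2(288, 840), 0]) cube([44, 56, 888]);
translate([0, 1173, 0]) rotate([0, atan2(288, 840), 0]) cube([44, 56, 888]);
translate([694, 1173, 0]) mirror([1, 0, 0]) rotate([0, atan2(288, 840), 0]) cube([44, 56, 888]);


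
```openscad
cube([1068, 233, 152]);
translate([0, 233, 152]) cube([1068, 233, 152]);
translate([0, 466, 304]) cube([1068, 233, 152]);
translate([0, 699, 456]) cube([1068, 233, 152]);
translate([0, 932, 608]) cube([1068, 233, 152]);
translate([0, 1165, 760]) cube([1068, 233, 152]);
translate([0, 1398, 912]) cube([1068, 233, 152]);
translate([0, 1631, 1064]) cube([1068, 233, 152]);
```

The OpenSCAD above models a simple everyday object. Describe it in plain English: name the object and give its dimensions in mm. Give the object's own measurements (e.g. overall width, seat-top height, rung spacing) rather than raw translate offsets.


A straight staircase of 8 solid steps. Each step is 1068 mm wide (x), 233 mm deep (y, the going) and 152 mm tall (the rise). The first step rests on the floor; each subsequent step sits one going further in +y and one rise higher in +z, directly behind and above the previous step with no overlap.


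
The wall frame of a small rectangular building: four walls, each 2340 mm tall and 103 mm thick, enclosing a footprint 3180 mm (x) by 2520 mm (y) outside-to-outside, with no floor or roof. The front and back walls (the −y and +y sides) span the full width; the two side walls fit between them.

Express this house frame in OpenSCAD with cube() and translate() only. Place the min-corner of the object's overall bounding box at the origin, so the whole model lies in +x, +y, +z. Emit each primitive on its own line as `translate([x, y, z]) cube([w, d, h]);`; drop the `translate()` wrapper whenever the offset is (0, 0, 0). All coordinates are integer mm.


cube([3180, 103, 2340]);
translate([0, 2417, 0]) cube([3180, 103, 2340]);
translate([0, 103, 0]) cube([103, 2314, 2340]);
translate([3077, 103, 0]) cube([103, 2314, 2340]);


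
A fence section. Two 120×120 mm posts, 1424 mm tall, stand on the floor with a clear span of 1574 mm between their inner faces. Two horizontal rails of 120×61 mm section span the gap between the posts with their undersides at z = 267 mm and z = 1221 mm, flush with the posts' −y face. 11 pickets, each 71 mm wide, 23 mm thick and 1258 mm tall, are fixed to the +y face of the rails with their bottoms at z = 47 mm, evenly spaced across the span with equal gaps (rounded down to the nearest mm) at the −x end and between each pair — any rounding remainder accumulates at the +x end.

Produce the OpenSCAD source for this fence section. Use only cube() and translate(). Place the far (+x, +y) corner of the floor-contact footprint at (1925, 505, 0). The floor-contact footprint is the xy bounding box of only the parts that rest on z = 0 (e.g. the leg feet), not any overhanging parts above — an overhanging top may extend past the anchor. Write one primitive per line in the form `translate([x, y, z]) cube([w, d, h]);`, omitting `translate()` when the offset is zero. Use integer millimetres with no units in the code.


translate([111, 385, 0]) cube([120, 120, 1424]);
translate([1805, 385, 0]) cube([120, 120, 1424]);
translate([231, 385, 267]) cube([1574, 120, 61]);
translate([231, 385, 1221]) cube([1574, 120, 61]);
translate([297, 505, 47]) cube([71, 23, 1258]);
translate([434, 505, 47]) cube([71, 23, 1258]);
translate([571, 505, 47]) cube([71, 23, 1258]);
translate([708, 505, 47]) cube([71, 23, 1258]);
translate([845, 505, 47]) cube([71, 23, 1258]);
translate([982, 505, 47]) cube([71, 23, 1258]);
translate([1119, 505, 47]) cube([71, 23, 1258]);
translate([1256, 505, 47]) cube([71, 23, 1258]);
translate([1393, 505, 47]) cube([71, 23, 1258]);
translate([1530, 505, 47]) cube([71, 23, 1258]);
translate([1667, 505, 47]) cube([71, 23, 1258]);


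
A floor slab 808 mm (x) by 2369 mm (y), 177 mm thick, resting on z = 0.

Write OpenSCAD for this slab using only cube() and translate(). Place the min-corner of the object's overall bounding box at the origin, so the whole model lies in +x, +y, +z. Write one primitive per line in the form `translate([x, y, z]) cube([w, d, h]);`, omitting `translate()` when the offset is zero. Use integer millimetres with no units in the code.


cube([808, 2369, 177]);


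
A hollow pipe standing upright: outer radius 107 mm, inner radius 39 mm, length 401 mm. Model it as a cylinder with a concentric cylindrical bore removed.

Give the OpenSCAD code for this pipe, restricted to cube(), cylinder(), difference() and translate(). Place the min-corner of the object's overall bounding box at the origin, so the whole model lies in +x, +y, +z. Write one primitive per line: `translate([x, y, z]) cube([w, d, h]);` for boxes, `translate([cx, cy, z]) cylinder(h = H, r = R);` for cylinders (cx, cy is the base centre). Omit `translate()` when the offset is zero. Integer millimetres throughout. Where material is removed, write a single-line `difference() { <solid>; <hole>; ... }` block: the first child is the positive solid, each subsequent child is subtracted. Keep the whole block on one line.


difference() { translate([107, 107, 0]) cylinder(h = 401, r = 107); translate([107, 107, 0]) cylinder(h = 401, r = 39); }


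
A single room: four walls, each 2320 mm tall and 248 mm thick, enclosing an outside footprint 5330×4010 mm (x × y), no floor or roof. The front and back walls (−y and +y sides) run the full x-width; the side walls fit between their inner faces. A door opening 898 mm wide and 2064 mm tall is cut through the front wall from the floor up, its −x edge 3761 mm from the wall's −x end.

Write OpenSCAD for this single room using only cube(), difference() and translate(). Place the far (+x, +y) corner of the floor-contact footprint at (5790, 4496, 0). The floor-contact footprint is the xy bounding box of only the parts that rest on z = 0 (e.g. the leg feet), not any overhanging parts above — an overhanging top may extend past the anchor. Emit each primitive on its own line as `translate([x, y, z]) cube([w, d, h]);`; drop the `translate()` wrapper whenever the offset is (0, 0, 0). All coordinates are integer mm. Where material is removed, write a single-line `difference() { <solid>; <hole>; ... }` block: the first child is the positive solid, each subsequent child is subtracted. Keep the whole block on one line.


difference() { translate([460, 486, 0]) cube([5330, 248, 2320]); translate([4221, 486, 0]) cube([898, 248, 2064]); }
translate([460, 4248, 0]) cube([5330, 248, 2320]);
translate([460, 734, 0]) cube([248, 3514, 2320]);
translate([5542, 734, 0]) cube([248, 3514, 2320]);


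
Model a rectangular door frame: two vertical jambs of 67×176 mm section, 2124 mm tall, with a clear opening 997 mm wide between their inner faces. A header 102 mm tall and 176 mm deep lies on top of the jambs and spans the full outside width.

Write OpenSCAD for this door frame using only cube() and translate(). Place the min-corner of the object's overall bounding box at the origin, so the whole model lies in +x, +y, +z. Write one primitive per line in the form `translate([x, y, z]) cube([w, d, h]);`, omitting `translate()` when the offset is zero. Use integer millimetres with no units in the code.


cube([67, 176, 2124]);
translate([1064, 0, 0]) cube([67, 176, 2124]);
translate([0, 0, 2124]) cube([1131, 176, 102]);


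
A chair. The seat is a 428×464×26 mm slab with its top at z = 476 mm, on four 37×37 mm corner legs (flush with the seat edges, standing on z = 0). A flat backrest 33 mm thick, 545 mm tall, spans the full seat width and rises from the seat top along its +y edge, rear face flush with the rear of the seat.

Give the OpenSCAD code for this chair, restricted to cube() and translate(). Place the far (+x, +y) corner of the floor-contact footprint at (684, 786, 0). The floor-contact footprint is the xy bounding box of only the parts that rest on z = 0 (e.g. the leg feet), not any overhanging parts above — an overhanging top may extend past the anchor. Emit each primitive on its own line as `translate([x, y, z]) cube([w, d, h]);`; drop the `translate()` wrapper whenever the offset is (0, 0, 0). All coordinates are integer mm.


translate([256, 322, 450]) cube([428, 464, 26]);
translate([256, 322, 0]) cube([37, 37, 450]);
translate([647, 322, 0]) cube([37, 37, 450]);
translate([256, 749, 0]) cube([37, 37, 450]);
translate([647, 749, 0]) cube([37, 37, 450]);
translate([256, 753, 476]) cube([428, 33, 545]);


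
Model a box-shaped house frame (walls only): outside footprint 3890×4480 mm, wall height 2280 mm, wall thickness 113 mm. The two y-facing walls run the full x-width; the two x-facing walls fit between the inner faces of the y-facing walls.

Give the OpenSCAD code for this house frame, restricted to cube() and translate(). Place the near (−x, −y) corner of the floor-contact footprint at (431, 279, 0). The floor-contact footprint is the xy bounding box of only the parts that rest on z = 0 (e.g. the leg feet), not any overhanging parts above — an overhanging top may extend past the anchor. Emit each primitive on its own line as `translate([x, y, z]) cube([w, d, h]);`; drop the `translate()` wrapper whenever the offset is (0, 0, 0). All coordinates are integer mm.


translate([431, 279, 0]) cube([3890, 113, 2280]);
translate([431, 4646, 0]) cube([3890, 113, 2280]);
translate([431, 392, 0]) cube([113, 4254, 2280]);
translate([4208, 392, 0]) cube([113, 4254, 2280]);


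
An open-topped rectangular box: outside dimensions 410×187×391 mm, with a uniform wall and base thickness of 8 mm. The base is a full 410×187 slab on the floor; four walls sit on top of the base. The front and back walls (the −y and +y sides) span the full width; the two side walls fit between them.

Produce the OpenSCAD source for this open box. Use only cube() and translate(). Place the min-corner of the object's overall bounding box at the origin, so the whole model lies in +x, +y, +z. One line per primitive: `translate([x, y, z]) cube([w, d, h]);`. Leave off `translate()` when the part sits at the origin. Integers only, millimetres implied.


cube([410, 187, 8]);
translate([0, 0, 8]) cube([410, 8, 383]);
translate([0, 179, 8]) cube([410, 8, 383]);
translate([0, 8, 8]) cube([8, 171, 383]);
translate([402, 8, 8]) cube([8, 171, 383]);


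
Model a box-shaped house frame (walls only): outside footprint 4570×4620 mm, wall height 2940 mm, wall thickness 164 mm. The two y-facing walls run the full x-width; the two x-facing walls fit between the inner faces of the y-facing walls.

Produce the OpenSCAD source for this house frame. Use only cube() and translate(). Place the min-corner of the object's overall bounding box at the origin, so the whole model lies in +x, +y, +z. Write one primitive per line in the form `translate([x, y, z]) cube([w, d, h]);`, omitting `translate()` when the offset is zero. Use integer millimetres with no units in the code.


cube([4570, 164, 2940]);
translate([0, 4456, 0]) cube([4570, 164, 2940]);
translate([0, 164, 0]) cube([164, 4292, 2940]);
translate([4406, 164, 0]) cube([164, 4292, 2940]);


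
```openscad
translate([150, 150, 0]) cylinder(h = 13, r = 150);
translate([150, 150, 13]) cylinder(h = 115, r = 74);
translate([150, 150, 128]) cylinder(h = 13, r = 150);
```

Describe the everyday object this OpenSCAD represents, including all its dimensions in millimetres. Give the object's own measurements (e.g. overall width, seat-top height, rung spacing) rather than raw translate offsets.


A spool: two coaxial disc flanges of radius 150 mm and thickness 13 mm, joined by a core cylinder of radius 74 mm and height 115 mm. The lower flange rests on z = 0 and the three cylinders share a vertical axis.


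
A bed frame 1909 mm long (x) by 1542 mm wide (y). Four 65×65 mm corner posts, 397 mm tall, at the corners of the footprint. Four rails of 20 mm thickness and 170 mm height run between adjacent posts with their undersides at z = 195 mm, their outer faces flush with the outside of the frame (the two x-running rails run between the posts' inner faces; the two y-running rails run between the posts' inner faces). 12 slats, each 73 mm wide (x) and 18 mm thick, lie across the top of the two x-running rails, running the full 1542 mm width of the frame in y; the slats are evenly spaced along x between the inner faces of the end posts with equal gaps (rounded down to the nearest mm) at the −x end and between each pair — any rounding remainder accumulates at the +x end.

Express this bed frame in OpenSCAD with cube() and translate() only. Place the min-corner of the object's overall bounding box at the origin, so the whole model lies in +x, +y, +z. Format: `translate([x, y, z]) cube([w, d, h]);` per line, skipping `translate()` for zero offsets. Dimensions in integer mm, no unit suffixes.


cube([65, 65, 397]);
translate([0, 1477, 0]) cube([65, 65, 397]);
translate([1844, 0, 0]) cube([65, 65, 397]);
translate([1844, 1477, 0]) cube([65, 65, 397]);
translate([65, 0, 195]) cube([1779, 20, 170]);
translate([65, 1522, 195]) cube([1779, 20, 170]);
translate([0, 65, 195]) cube([20, 1412, 170]);
translate([1889, 65, 195]) cube([20, 1412, 170]);
translate([134, 0, 365]) cube([73, 1542, 18]);
translate([276, 0, 365]) cube([73, 1542, 18]);
translate([418, 0, 365]) cube([73, 1542, 18]);
translate([560, 0, 365]) cube([73, 1542, 18]);
translate([702, 0, 365]) cube([73, 1542, 18]);
translate([844, 0, 365]) cube([73, 1542, 18]);
translate([986, 0, 365]) cube([73, 1542, 18]);
translate([1128, 0, 365]) cube([73, 1542, 18]);
translate([1270, 0, 365]) cube([73, 1542, 18]);
translate([1412, 0, 365]) cube([73, 1542, 18]);
translate([1554, 0, 365]) cube([73, 1542, 18]);
translate([1696, 0, 365]) cube([73, 1542, 18]);


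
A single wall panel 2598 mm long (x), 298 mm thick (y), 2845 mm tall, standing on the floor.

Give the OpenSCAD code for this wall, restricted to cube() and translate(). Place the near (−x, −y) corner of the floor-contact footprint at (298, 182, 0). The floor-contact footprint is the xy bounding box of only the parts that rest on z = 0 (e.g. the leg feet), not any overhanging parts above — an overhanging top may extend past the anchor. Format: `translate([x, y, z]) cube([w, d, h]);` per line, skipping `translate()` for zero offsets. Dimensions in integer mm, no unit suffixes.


translate([298, 182, 0]) cube([2598, 298, 2845]);


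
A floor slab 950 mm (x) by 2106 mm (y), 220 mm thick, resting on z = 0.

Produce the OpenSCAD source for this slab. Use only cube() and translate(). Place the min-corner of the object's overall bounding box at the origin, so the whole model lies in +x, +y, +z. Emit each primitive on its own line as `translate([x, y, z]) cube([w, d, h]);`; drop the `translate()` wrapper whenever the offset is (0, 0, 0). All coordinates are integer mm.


cube([950, 2106, 220]);


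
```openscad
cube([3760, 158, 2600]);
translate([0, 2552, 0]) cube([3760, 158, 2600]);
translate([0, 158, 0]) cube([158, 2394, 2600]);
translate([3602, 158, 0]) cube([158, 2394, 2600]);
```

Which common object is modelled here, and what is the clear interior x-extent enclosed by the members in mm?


A house (or room) frame. The interior width is 3444 mm.

Four 2600 mm walls enclosing a rectangle with no floor or roof — a room or house frame. Outside width is 3760 mm and wall thickness is 158 mm, so the interior width is 3760 − 2 × 158 = 3444 mm.


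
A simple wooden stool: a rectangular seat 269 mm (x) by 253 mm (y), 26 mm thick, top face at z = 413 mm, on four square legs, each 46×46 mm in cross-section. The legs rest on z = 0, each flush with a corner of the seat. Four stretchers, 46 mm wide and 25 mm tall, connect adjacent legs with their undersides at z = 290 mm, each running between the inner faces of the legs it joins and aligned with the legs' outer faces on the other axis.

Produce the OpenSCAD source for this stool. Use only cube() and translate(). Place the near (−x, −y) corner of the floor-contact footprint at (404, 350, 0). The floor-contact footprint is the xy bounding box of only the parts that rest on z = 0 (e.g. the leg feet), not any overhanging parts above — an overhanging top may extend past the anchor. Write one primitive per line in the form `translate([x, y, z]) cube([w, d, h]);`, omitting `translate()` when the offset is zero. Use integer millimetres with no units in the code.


// leg_h = 413 - 26 = 387
// stretcher span = 269 - 2*46 = 177
translate([404, 350, 387]) cube([269, 253, 26]);
translate([404, 350, 0]) cube([46, 46, 387]);
translate([627, 350, 0]) cube([46, 46, 387]);
translate([404, 557, 0]) cube([46, 46, 387]);
translate([627, 557, 0]) cube([46, 46, 387]);
translate([450, 350, 290]) cube([177, 46, 25]);
translate([450, 557, 290]) cube([177, 46, 25]);
translate([404, 396, 290]) cube([46, 161, 25]);
translate([627, 396, 290]) cube([46, 161, 25]);


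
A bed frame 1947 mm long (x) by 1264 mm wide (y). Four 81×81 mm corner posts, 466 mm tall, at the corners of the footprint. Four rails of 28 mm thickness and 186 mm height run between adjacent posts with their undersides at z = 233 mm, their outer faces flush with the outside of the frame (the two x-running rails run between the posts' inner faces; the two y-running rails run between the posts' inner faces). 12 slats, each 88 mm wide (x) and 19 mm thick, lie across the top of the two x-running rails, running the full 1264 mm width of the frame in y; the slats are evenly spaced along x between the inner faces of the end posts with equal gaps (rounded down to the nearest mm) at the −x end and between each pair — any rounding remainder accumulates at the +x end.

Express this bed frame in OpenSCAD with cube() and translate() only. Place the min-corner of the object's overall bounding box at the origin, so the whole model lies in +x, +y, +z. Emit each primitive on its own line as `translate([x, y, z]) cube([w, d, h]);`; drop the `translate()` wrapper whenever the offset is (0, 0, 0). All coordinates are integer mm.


// slat z = rail_z + rail_h = 233 + 186 = 419
// slat gap = ⌊(1785 − 12·88) / 13⌋ = 56
cube([81, 81, 466]);
translate([0, 1183, 0]) cube([81, 81, 466]);
translate([1866, 0, 0]) cube([81, 81, 466]);
translate([1866, 1183, 0]) cube([81, 81, 466]);
translate([81, 0, 233]) cube([1785, 28, 186]);
translate([81, 1236, 233]) cube([1785, 28, 186]);
translate([0, 81, 233]) cube([28, 1102, 186]);
translate([1919, 81, 233]) cube([28, 1102, 186]);
translate([137, 0, 419]) cube([88, 1264, 19]);
translate([281, 0, 419]) cube([88, 1264, 19]);
translate([425, 0, 419]) cube([88, 1264, 19]);
translate([569, 0, 419]) cube([88, 1264, 19]);
translate([713, 0, 419]) cube([88, 1264, 19]);
translate([857, 0, 419]) cube([88, 1264, 19]);
translate([1001, 0, 419]) cube([88, 1264, 19]);
translate([1145, 0, 419]) cube([88, 1264, 19]);
translate([1289, 0, 419]) cube([88, 1264, 19]);
translate([1433, 0, 419]) cube([88, 1264, 19]);
translate([1577, 0, 419]) cube([88, 1264, 19]);
translate([1721, 0, 419]) cube([88, 1264, 19]);


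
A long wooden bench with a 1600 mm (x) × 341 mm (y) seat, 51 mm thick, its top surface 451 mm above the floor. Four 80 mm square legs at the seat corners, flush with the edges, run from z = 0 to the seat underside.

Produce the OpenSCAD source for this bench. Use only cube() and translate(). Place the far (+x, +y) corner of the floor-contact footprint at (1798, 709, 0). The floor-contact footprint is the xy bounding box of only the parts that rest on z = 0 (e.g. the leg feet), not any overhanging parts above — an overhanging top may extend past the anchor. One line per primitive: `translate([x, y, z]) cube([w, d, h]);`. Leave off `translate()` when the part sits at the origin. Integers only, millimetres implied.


translate([198, 368, 400]) cube([1600, 341, 51]);
translate([198, 368, 0]) cube([80, 80, 400]);
translate([198, 629, 0]) cube([80, 80, 400]);
translate([1718, 368, 0]) cube([80, 80, 400]);
translate([1718, 629, 0]) cube([80, 80, 400]);
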